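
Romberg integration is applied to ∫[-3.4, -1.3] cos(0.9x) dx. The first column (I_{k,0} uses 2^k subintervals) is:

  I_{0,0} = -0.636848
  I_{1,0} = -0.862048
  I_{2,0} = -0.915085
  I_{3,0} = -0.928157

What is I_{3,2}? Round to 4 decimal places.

Richardson extrapolation on the trapezoidal column (denominator 4−1=3):
I_{2,1} = (4·(-0.915085) − (-0.862048)) / 3 = -0.932764
I_{3,1} = -0.928157 + (-0.928157 − (-0.915085))/3 = -0.932514
I_{3,2} = (16·(-0.932514) − (-0.932764)) / 15 = -0.932497

-0.9325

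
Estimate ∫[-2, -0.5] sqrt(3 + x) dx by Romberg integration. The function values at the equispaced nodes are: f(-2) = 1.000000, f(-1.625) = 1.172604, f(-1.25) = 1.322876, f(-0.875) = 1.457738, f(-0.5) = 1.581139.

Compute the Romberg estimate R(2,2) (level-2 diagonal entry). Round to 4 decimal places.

1.9686

R(0,0) (trapezoid, 1 panel, h=1.5000): 1.935854
R(1,0) (trapezoid, 2 panels, h=0.7500): 1.960084
R(2,0) (trapezoid, 4 panels, h=0.3750): 1.966420
R(1,1) = 1.960084 + (1.960084 − 1.935854)/3 = 1.968161
R(2,1) = 1.966420 + (1.966420 − 1.960084)/3 = 1.968532
R(2,2) = 1.968532 + (1.968532 − 1.968161)/15 = 1.968557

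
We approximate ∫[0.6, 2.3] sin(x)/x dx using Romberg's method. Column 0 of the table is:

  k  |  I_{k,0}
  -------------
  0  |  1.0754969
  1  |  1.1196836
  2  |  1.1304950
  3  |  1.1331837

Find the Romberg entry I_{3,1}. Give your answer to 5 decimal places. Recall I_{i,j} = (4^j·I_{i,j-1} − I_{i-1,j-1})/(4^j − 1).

1.13408

Richardson extrapolation on the trapezoidal column (denominator 4−1=3):
I_{3,1} = 1.1331837 + (1.1331837 − 1.1304950)/3 = 1.1340799
(Column j=1 coincides with Simpson's rule on the same nodes.)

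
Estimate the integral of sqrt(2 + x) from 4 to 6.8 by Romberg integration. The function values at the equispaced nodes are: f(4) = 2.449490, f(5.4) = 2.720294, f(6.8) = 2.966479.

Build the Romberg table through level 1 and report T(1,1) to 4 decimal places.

T(0,0) (trapezoid, 1 panel, h=2.8000): 7.582357
T(1,0) (trapezoid, 2 panels, h=1.4000): 7.599590
T(1,1) = 7.599590 + (7.599590 − 7.582357)/3 = 7.605334

7.6053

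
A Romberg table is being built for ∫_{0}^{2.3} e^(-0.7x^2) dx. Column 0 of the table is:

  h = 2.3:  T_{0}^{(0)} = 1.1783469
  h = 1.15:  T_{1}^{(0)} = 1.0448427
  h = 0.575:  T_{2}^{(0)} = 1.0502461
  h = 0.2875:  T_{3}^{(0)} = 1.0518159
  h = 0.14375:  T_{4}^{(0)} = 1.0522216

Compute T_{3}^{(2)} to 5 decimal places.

T_{2}^{(1)} = (4·1.0502461 − 1.0448427) / 3 = 1.0520472
T_{3}^{(1)} = (4·1.0518159 − 1.0502461) / 3 = 1.0523392
T_{3}^{(2)} = 1.0523392 + (1.0523392 − 1.0520472)/15 = 1.0523587

1.05236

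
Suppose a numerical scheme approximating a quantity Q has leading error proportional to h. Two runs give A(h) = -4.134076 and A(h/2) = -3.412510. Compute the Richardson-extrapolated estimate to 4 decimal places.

The leading error scales as h; refining by a factor of 2 reduces it by 2^1 = 2.
Extrapolated value = (2·A(h/2) − A(h)) / (2 − 1)
= (2·(-3.412510) − (-4.134076)) / 1
= -2.690944 / 1 = -2.690944

-2.6909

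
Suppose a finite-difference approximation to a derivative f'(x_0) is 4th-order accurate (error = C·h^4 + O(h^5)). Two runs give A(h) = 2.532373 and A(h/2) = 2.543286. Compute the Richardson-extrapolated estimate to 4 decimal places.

2.5440

The leading error scales as h^4; refining by a factor of 2 reduces it by 2^4 = 16.
Extrapolated value = (16·A(h/2) − A(h)) / (16 − 1)
= (16·2.543286 − 2.532373) / 15
= 38.160203 / 15 = 2.544014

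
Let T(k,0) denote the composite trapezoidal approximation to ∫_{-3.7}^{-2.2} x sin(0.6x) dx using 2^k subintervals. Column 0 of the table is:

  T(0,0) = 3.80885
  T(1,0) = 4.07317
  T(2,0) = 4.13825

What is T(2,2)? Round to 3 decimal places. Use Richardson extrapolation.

Richardson extrapolation on the trapezoidal column (denominator 4−1=3):
T(1,1) = 4.07317 + (4.07317 − 3.80885)/3 = 4.16128
T(2,1) = 4.13825 + (4.13825 − 4.07317)/3 = 4.15994
T(2,2) = (16·4.15994 − 4.16128) / 15 = 4.15985
(Column j=1 coincides with Simpson's rule on the same nodes.)

4.160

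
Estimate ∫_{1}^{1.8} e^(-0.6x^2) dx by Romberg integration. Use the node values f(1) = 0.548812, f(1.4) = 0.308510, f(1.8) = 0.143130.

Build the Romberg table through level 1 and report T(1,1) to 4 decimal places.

0.2568

T(0,0) (trapezoid, 1 panel, h=0.8000): 0.276777
T(1,0) (trapezoid, 2 panels, h=0.4000): 0.261792
T(1,1) = 0.261792 + (0.261792 − 0.276777)/3 = 0.256797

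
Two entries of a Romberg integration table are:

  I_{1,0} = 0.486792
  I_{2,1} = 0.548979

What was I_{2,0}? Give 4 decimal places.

0.5334

From I_{2,1} = (4·I_{2,0} − I_{1,0})/3, solve for I_{2,0}:
4·I_{2,0} = 3·0.548979 + 0.486792 = 2.133729
I_{2,0} = 0.533432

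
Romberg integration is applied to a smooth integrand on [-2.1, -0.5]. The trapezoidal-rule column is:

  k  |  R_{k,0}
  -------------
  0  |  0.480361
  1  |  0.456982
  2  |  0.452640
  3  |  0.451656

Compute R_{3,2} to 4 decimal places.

Richardson extrapolation on the trapezoidal column (denominator 4−1=3):
R_{2,1} = 0.452640 + (0.452640 − 0.456982)/3 = 0.451193
R_{3,1} = (4·0.451656 − 0.452640) / 3 = 0.451328
R_{3,2} = 0.451328 + (0.451328 − 0.451193)/15 = 0.451337

0.4513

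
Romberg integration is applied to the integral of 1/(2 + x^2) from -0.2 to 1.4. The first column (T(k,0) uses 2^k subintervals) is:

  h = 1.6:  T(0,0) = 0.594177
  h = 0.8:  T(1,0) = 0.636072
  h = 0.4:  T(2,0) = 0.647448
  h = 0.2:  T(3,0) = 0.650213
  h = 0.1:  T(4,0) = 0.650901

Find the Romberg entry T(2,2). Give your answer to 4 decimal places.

0.6513

Richardson extrapolation on the trapezoidal column (denominator 4−1=3):
T(1,1) = (4·0.636072 − 0.594177) / 3 = 0.650037
T(2,1) = (4·0.647448 − 0.636072) / 3 = 0.651240
T(2,2) = 0.651240 + (0.651240 − 0.650037)/15 = 0.651320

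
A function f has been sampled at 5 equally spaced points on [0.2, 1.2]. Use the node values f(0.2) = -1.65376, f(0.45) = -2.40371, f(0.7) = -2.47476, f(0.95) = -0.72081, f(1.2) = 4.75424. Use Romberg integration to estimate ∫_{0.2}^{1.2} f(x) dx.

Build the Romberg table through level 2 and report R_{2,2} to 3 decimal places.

R_{0,0} (trapezoid, 1 panel, h=1.0000): 1.55024
R_{1,0} (trapezoid, 2 panels, h=0.5000): -0.46226
R_{2,0} (trapezoid, 4 panels, h=0.2500): -1.01226
R_{1,1} = -0.46226 + (-0.46226 − 1.55024)/3 = -1.13309
R_{2,1} = -1.01226 + (-1.01226 − (-0.46226))/3 = -1.19559
R_{2,2} = -1.19559 + (-1.19559 − (-1.13309))/15 = -1.19976

-1.200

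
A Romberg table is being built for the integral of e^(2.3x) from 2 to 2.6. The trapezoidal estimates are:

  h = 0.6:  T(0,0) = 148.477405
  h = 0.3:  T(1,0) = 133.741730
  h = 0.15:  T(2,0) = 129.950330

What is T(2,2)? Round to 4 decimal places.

128.6770

Richardson extrapolation on the trapezoidal column (denominator 4−1=3):
T(1,1) = (4·133.741730 − 148.477405) / 3 = 128.829838
T(2,1) = (4·129.950330 − 133.741730) / 3 = 128.686530
T(2,2) = 128.686530 + (128.686530 − 128.829838)/15 = 128.676976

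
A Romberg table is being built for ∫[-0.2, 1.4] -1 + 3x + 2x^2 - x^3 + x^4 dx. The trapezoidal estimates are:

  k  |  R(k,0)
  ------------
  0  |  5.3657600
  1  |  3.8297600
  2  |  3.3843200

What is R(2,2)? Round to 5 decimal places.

3.23038

Richardson extrapolation on the trapezoidal column (denominator 4−1=3):
R(1,1) = 3.8297600 + (3.8297600 − 5.3657600)/3 = 3.3177600
R(2,1) = 3.3843200 + (3.3843200 − 3.8297600)/3 = 3.2358400
R(2,2) = (16·3.2358400 − 3.3177600) / 15 = 3.2303787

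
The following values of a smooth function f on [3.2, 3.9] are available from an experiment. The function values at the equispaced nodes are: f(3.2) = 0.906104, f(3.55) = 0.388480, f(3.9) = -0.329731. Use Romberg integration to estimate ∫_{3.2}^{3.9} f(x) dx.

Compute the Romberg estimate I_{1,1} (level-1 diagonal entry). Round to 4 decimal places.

0.2485

I_{0,0} (trapezoid, 1 panel, h=0.7000): 0.201731
I_{1,0} (trapezoid, 2 panels, h=0.3500): 0.236833
I_{1,1} = 0.236833 + (0.236833 − 0.201731)/3 = 0.248534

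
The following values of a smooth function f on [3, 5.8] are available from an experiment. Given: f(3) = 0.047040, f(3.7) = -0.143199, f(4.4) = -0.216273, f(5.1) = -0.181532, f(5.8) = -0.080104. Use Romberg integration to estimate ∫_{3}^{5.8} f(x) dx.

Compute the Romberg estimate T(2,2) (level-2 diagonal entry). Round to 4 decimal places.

T(0,0) (trapezoid, 1 panel, h=2.8000): -0.046290
T(1,0) (trapezoid, 2 panels, h=1.4000): -0.325927
T(2,0) (trapezoid, 4 panels, h=0.7000): -0.390275
T(1,1) = -0.325927 + (-0.325927 − (-0.046290))/3 = -0.419139
T(2,1) = -0.390275 + (-0.390275 − (-0.325927))/3 = -0.411724
T(2,2) = -0.411724 + (-0.411724 − (-0.419139))/15 = -0.411230

-0.4112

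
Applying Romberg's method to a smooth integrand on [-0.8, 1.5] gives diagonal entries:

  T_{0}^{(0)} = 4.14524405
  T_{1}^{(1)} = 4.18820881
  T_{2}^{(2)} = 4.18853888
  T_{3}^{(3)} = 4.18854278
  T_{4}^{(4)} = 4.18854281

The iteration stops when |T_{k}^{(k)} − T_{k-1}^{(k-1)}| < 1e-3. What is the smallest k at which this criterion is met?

k = 2

|T_{1}^{(1)} − T_{0}^{(0)}| = 0.04296476 ≥ 1e-3
|T_{2}^{(2)} − T_{1}^{(1)}| = 0.00033007 < 1e-3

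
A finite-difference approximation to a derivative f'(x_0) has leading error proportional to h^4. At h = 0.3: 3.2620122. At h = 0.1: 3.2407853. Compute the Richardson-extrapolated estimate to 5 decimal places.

The leading error scales as h^4; refining by a factor of 3 reduces it by 3^4 = 81.
Extrapolated value = (81·A(h/3) − A(h)) / (81 − 1)
= (81·3.2407853 − 3.2620122) / 80
= 259.2415971 / 80 = 3.2405200

3.24052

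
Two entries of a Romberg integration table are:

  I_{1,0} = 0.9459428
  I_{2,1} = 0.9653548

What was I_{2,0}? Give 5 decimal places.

From I_{2,1} = (4·I_{2,0} − I_{1,0})/3, solve for I_{2,0}:
4·I_{2,0} = 3·0.9653548 + 0.9459428 = 3.8420072
I_{2,0} = 0.9605018

0.96050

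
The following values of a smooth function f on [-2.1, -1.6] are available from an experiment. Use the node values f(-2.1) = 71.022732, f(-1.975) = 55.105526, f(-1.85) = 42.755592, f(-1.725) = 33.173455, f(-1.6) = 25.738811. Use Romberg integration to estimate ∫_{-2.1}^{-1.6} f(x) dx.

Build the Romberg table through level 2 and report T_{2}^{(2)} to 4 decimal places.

22.3074

T_{0}^{(0)} (trapezoid, 1 panel, h=0.5000): 24.190386
T_{1}^{(0)} (trapezoid, 2 panels, h=0.2500): 22.784091
T_{2}^{(0)} (trapezoid, 4 panels, h=0.1250): 22.426918
T_{1}^{(1)} = 22.784091 + (22.784091 − 24.190386)/3 = 22.315326
T_{2}^{(1)} = 22.426918 + (22.426918 − 22.784091)/3 = 22.307860
T_{2}^{(2)} = 22.307860 + (22.307860 − 22.315326)/15 = 22.307362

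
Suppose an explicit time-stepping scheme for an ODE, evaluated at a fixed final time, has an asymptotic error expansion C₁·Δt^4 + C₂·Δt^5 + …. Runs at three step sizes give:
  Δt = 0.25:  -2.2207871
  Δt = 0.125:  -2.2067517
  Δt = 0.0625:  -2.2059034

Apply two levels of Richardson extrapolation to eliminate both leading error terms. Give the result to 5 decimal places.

-2.20585

First eliminate the Δt^4 term (factor 2^4 = 16):
  B₁ = (16·(-2.2067517) − (-2.2207871))/15 = -2.2058160
  B₂ = (16·(-2.2059034) − (-2.2067517))/15 = -2.2058468
Then eliminate the Δt^5 term (factor 2^5 = 32):
  (32·(-2.2058468) − (-2.2058160))/31 = -2.2058478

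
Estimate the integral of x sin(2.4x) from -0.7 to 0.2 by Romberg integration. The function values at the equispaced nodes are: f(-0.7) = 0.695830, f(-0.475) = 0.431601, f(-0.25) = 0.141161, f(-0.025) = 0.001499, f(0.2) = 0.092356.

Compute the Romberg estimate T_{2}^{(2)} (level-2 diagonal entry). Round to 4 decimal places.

0.2107

T_{0}^{(0)} (trapezoid, 1 panel, h=0.9000): 0.354684
T_{1}^{(0)} (trapezoid, 2 panels, h=0.4500): 0.240864
T_{2}^{(0)} (trapezoid, 4 panels, h=0.2250): 0.217880
T_{1}^{(1)} = 0.240864 + (0.240864 − 0.354684)/3 = 0.202924
T_{2}^{(1)} = 0.217880 + (0.217880 − 0.240864)/3 = 0.210219
T_{2}^{(2)} = 0.210219 + (0.210219 − 0.202924)/15 = 0.210705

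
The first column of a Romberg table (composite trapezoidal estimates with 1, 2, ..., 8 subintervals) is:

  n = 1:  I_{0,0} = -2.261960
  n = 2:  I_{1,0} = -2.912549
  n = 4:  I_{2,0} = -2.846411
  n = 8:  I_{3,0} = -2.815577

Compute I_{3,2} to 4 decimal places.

-2.8040

Richardson extrapolation on the trapezoidal column (denominator 4−1=3):
I_{2,1} = (4·(-2.846411) − (-2.912549)) / 3 = -2.824365
I_{3,1} = -2.815577 + (-2.815577 − (-2.846411))/3 = -2.805299
I_{3,2} = -2.805299 + (-2.805299 − (-2.824365))/15 = -2.804028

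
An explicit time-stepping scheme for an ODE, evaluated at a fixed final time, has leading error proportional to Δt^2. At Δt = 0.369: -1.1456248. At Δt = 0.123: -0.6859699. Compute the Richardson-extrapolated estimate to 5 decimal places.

The leading error scales as Δt^2; refining by a factor of 3 reduces it by 3^2 = 9.
Extrapolated value = (9·A(Δt/3) − A(Δt)) / (9 − 1)
= (9·(-0.6859699) − (-1.1456248)) / 8
= -5.0281043 / 8 = -0.6285130

-0.62851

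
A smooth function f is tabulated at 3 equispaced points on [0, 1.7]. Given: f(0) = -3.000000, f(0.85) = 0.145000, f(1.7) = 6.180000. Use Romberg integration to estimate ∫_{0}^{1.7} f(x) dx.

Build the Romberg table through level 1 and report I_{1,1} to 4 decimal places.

I_{0,0} (trapezoid, 1 panel, h=1.7000): 2.703000
I_{1,0} (trapezoid, 2 panels, h=0.8500): 1.474750
I_{1,1} = 1.474750 + (1.474750 − 2.703000)/3 = 1.065333

1.0653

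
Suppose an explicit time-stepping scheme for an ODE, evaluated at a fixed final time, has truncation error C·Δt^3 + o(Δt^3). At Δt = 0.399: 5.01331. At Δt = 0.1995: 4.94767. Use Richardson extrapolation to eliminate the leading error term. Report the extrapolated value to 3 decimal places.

The leading error scales as Δt^3; refining by a factor of 2 reduces it by 2^3 = 8.
Extrapolated value = (8·A(Δt/2) − A(Δt)) / (8 − 1)
= (8·4.94767 − 5.01331) / 7
= 34.56805 / 7 = 4.93829

4.938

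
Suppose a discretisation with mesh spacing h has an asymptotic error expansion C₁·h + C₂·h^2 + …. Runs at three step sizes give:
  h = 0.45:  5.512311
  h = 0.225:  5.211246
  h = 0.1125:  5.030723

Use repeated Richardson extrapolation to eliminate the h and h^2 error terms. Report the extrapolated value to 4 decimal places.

First eliminate the h term (factor 2^1 = 2):
  B₁ = (2·5.211246 − 5.512311)/1 = 4.910181
  B₂ = (2·5.030723 − 5.211246)/1 = 4.850200
Then eliminate the h^2 term (factor 2^2 = 4):
  (4·4.850200 − 4.910181)/3 = 4.830206

4.8302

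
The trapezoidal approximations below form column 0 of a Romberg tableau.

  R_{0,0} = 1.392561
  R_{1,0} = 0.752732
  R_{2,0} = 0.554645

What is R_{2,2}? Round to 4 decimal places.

Richardson extrapolation on the trapezoidal column (denominator 4−1=3):
R_{1,1} = 0.752732 + (0.752732 − 1.392561)/3 = 0.539456
R_{2,1} = (4·0.554645 − 0.752732) / 3 = 0.488616
R_{2,2} = (16·0.488616 − 0.539456) / 15 = 0.485227

0.4852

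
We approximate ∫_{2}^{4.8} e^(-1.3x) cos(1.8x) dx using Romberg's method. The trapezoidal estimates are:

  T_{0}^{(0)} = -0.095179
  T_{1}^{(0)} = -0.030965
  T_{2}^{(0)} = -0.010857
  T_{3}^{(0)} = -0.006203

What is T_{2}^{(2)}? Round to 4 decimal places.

-0.0038

Richardson extrapolation on the trapezoidal column (denominator 4−1=3):
T_{1}^{(1)} = -0.030965 + (-0.030965 − (-0.095179))/3 = -0.009560
T_{2}^{(1)} = -0.010857 + (-0.010857 − (-0.030965))/3 = -0.004154
T_{2}^{(2)} = -0.004154 + (-0.004154 − (-0.009560))/15 = -0.003794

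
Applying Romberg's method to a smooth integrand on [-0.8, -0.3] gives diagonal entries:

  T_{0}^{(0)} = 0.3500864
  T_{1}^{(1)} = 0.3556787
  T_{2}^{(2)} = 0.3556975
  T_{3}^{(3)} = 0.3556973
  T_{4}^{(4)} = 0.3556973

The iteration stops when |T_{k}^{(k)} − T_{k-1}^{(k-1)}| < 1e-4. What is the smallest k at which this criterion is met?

|T_{1}^{(1)} − T_{0}^{(0)}| = 0.0055923 ≥ 1e-4
|T_{2}^{(2)} − T_{1}^{(1)}| = 0.0000188 < 1e-4

k = 2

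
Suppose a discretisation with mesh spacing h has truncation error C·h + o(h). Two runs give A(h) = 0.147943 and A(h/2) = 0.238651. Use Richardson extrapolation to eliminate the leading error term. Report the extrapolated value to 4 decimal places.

0.3294

Extrapolated value = (2·A(h/2) − A(h)) / (2 − 1)
= (2·0.238651 − 0.147943) / 1
= 0.329359 / 1 = 0.329359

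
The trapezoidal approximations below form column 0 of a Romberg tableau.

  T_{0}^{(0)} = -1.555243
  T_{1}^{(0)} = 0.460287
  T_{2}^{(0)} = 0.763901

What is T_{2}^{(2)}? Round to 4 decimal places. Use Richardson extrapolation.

T_{1}^{(1)} = 0.460287 + (0.460287 − (-1.555243))/3 = 1.132130
T_{2}^{(1)} = 0.763901 + (0.763901 − 0.460287)/3 = 0.865106
T_{2}^{(2)} = 0.865106 + (0.865106 − 1.132130)/15 = 0.847304

0.8473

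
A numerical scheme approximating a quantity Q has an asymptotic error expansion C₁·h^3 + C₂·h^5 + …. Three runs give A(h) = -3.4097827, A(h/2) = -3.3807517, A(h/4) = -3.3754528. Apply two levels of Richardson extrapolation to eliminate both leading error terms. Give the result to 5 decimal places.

-3.37463

First eliminate the h^3 term (factor 2^3 = 8):
  B₁ = (8·(-3.3807517) − (-3.4097827))/7 = -3.3766044
  B₂ = (8·(-3.3754528) − (-3.3807517))/7 = -3.3746958
Then eliminate the h^5 term (factor 2^5 = 32):
  (32·(-3.3746958) − (-3.3766044))/31 = -3.3746342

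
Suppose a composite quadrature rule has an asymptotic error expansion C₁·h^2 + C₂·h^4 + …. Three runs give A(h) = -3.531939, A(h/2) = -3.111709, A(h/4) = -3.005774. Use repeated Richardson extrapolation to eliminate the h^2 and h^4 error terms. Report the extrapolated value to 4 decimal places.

-2.9704

First eliminate the h^2 term (factor 2^2 = 4):
  B₁ = (4·(-3.111709) − (-3.531939))/3 = -2.971632
  B₂ = (4·(-3.005774) − (-3.111709))/3 = -2.970462
Then eliminate the h^4 term (factor 2^4 = 16):
  (16·(-2.970462) − (-2.971632))/15 = -2.970384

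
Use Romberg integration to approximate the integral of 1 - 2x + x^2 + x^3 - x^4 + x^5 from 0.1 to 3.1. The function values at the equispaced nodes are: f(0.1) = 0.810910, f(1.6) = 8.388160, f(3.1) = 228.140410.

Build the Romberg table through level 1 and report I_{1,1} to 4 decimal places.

I_{0,0} (trapezoid, 1 panel, h=3.0000): 343.426980
I_{1,0} (trapezoid, 2 panels, h=1.5000): 184.295730
I_{1,1} = 184.295730 + (184.295730 − 343.426980)/3 = 131.251980

131.2520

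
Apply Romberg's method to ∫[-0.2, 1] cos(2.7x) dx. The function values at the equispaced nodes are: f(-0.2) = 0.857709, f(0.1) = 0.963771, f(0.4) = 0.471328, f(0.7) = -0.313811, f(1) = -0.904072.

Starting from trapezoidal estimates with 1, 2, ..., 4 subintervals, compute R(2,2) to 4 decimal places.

R(0,0) (trapezoid, 1 panel, h=1.2000): -0.027818
R(1,0) (trapezoid, 2 panels, h=0.6000): 0.268888
R(2,0) (trapezoid, 4 panels, h=0.3000): 0.329432
R(1,1) = 0.268888 + (0.268888 − (-0.027818))/3 = 0.367790
R(2,1) = 0.329432 + (0.329432 − 0.268888)/3 = 0.349613
R(2,2) = 0.349613 + (0.349613 − 0.367790)/15 = 0.348401

0.3484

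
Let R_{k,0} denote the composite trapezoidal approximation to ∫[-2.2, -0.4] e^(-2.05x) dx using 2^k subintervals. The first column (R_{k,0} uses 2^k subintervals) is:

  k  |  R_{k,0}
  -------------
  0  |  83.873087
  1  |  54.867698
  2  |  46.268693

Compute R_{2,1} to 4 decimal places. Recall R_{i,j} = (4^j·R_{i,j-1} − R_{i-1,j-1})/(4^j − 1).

43.4024

Richardson extrapolation on the trapezoidal column (denominator 4−1=3):
R_{2,1} = 46.268693 + (46.268693 − 54.867698)/3 = 43.402358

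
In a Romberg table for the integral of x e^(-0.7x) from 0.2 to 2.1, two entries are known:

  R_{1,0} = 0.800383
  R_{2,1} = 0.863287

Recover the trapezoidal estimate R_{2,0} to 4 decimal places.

0.8476

From R_{2,1} = (4·R_{2,0} − R_{1,0})/3, solve for R_{2,0}:
4·R_{2,0} = 3·0.863287 + 0.800383 = 3.390244
R_{2,0} = 0.847561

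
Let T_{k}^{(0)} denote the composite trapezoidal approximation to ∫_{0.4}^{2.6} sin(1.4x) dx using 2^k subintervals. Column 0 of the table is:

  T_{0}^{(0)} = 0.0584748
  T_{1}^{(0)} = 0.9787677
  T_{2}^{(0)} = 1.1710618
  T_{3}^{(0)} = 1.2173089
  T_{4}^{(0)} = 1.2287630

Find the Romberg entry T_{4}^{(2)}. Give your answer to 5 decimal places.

Richardson extrapolation on the trapezoidal column (denominator 4−1=3):
T_{3}^{(1)} = (4·1.2173089 − 1.1710618) / 3 = 1.2327246
T_{4}^{(1)} = 1.2287630 + (1.2287630 − 1.2173089)/3 = 1.2325810
T_{4}^{(2)} = 1.2325810 + (1.2325810 − 1.2327246)/15 = 1.2325714

1.23257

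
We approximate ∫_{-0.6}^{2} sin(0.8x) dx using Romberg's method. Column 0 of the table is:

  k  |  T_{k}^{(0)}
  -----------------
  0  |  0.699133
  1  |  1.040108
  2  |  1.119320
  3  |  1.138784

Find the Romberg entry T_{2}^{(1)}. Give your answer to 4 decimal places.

1.1457

Richardson extrapolation on the trapezoidal column (denominator 4−1=3):
T_{2}^{(1)} = 1.119320 + (1.119320 − 1.040108)/3 = 1.145724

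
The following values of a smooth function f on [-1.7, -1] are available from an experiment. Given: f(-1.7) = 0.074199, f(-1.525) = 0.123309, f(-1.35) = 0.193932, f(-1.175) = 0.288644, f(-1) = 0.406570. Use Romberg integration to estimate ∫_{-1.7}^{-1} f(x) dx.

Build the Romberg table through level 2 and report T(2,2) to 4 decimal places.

T(0,0) (trapezoid, 1 panel, h=0.7000): 0.168269
T(1,0) (trapezoid, 2 panels, h=0.3500): 0.152011
T(2,0) (trapezoid, 4 panels, h=0.1750): 0.148097
T(1,1) = 0.152011 + (0.152011 − 0.168269)/3 = 0.146592
T(2,1) = 0.148097 + (0.148097 − 0.152011)/3 = 0.146792
T(2,2) = 0.146792 + (0.146792 − 0.146592)/15 = 0.146805

0.1468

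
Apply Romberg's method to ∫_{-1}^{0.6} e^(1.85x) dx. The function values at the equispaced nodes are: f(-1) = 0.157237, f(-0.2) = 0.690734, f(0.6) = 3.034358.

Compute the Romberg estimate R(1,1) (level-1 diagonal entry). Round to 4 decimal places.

R(0,0) (trapezoid, 1 panel, h=1.6000): 2.553276
R(1,0) (trapezoid, 2 panels, h=0.8000): 1.829225
R(1,1) = 1.829225 + (1.829225 − 2.553276)/3 = 1.587875

1.5879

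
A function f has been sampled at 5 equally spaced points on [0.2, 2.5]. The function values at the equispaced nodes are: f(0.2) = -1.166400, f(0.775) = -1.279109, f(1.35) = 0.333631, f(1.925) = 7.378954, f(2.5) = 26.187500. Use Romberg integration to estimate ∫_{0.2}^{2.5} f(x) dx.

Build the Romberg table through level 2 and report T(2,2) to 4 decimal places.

T(0,0) (trapezoid, 1 panel, h=2.3000): 28.774265
T(1,0) (trapezoid, 2 panels, h=1.1500): 14.770808
T(2,0) (trapezoid, 4 panels, h=0.5750): 10.892815
T(1,1) = 14.770808 + (14.770808 − 28.774265)/3 = 10.102989
T(2,1) = 10.892815 + (10.892815 − 14.770808)/3 = 9.600151
T(2,2) = 9.600151 + (9.600151 − 10.102989)/15 = 9.566628

9.5666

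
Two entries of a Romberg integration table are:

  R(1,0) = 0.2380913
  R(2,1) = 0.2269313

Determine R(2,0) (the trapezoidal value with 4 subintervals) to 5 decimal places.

0.22972

From R(2,1) = (4·R(2,0) − R(1,0))/3, solve for R(2,0):
4·R(2,0) = 3·0.2269313 + 0.2380913 = 0.9188852
R(2,0) = 0.2297213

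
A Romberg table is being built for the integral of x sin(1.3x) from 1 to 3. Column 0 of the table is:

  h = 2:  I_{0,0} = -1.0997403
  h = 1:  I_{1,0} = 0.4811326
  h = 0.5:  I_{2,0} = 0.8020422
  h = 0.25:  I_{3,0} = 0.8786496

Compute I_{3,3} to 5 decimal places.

Richardson extrapolation on the trapezoidal column (denominator 4−1=3):
I_{1,1} = 0.4811326 + (0.4811326 − (-1.0997403))/3 = 1.0080902
I_{2,1} = 0.8020422 + (0.8020422 − 0.4811326)/3 = 0.9090121
I_{3,1} = (4·0.8786496 − 0.8020422) / 3 = 0.9041854
I_{2,2} = 0.9090121 + (0.9090121 − 1.0080902)/15 = 0.9024069
I_{3,2} = 0.9041854 + (0.9041854 − 0.9090121)/15 = 0.9038636
I_{3,3} = (64·0.9038636 − 0.9024069) / 63 = 0.9038867

0.90389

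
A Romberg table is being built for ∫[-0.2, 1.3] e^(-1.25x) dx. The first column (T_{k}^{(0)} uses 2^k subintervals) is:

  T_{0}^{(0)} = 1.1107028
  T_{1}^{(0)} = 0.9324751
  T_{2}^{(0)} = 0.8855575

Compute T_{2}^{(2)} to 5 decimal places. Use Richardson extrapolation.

0.86971

Richardson extrapolation on the trapezoidal column (denominator 4−1=3):
T_{1}^{(1)} = 0.9324751 + (0.9324751 − 1.1107028)/3 = 0.8730659
T_{2}^{(1)} = (4·0.8855575 − 0.9324751) / 3 = 0.8699183
T_{2}^{(2)} = (16·0.8699183 − 0.8730659) / 15 = 0.8697085
(Column j=1 coincides with Simpson's rule on the same nodes.)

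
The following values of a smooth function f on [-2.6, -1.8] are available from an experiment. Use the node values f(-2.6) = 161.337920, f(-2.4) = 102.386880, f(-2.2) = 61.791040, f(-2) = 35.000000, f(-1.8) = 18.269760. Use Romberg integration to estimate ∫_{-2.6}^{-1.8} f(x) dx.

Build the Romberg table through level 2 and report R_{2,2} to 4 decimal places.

56.8456

R_{0,0} (trapezoid, 1 panel, h=0.8000): 71.843072
R_{1,0} (trapezoid, 2 panels, h=0.4000): 60.637952
R_{2,0} (trapezoid, 4 panels, h=0.2000): 57.796352
R_{1,1} = 60.637952 + (60.637952 − 71.843072)/3 = 56.902912
R_{2,1} = 57.796352 + (57.796352 − 60.637952)/3 = 56.849152
R_{2,2} = 56.849152 + (56.849152 − 56.902912)/15 = 56.845568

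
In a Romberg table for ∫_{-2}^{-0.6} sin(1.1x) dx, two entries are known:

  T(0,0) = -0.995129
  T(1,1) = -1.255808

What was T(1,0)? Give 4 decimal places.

-1.1906

From T(1,1) = (4·T(1,0) − T(0,0))/3, solve for T(1,0):
4·T(1,0) = 3·(-1.255808) + (-0.995129) = -4.762553
T(1,0) = -1.190638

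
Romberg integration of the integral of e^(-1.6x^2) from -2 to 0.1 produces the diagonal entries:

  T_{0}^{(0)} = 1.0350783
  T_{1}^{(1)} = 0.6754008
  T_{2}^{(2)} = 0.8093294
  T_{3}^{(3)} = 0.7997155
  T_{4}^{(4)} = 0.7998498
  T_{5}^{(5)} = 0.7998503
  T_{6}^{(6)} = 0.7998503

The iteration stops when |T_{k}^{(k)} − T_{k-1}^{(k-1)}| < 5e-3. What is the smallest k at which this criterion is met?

|T_{1}^{(1)} − T_{0}^{(0)}| = 0.3596775 ≥ 5e-3
|T_{2}^{(2)} − T_{1}^{(1)}| = 0.1339286 ≥ 5e-3
|T_{3}^{(3)} − T_{2}^{(2)}| = 0.0096139 ≥ 5e-3
|T_{4}^{(4)} − T_{3}^{(3)}| = 0.0001343 < 5e-3

k = 4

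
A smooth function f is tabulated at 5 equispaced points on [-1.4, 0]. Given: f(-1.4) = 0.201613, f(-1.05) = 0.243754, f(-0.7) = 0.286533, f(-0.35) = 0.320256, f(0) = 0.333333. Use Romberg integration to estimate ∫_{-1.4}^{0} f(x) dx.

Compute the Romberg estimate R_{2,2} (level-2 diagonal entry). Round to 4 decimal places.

R_{0,0} (trapezoid, 1 panel, h=1.4000): 0.374462
R_{1,0} (trapezoid, 2 panels, h=0.7000): 0.387804
R_{2,0} (trapezoid, 4 panels, h=0.3500): 0.391306
R_{1,1} = 0.387804 + (0.387804 − 0.374462)/3 = 0.392251
R_{2,1} = 0.391306 + (0.391306 − 0.387804)/3 = 0.392473
R_{2,2} = 0.392473 + (0.392473 − 0.392251)/15 = 0.392488

0.3925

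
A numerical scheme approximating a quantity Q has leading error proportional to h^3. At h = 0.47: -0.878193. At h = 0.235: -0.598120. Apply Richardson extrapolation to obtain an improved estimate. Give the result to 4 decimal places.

The leading error scales as h^3; refining by a factor of 2 reduces it by 2^3 = 8.
Extrapolated value = (8·A(h/2) − A(h)) / (8 − 1)
= (8·(-0.598120) − (-0.878193)) / 7
= -3.906767 / 7 = -0.558110

-0.5581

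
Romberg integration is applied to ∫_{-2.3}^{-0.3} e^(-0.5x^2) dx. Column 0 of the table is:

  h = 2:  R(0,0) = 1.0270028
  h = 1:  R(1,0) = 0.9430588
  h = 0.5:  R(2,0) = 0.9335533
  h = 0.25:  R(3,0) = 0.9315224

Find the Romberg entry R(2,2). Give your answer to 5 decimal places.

Richardson extrapolation on the trapezoidal column (denominator 4−1=3):
R(1,1) = (4·0.9430588 − 1.0270028) / 3 = 0.9150775
R(2,1) = (4·0.9335533 − 0.9430588) / 3 = 0.9303848
R(2,2) = (16·0.9303848 − 0.9150775) / 15 = 0.9314053

0.93141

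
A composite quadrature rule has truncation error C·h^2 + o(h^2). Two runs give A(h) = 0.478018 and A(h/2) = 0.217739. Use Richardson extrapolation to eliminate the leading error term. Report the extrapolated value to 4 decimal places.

Extrapolated value = (4·A(h/2) − A(h)) / (4 − 1)
= (4·0.217739 − 0.478018) / 3
= 0.392938 / 3 = 0.130979

0.1310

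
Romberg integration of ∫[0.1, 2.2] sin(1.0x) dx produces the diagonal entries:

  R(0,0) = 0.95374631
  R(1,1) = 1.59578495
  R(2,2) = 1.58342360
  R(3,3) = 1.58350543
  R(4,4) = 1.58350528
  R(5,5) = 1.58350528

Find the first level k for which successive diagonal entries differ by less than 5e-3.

|R(1,1) − R(0,0)| = 0.64203864 ≥ 5e-3
|R(2,2) − R(1,1)| = 0.01236135 ≥ 5e-3
|R(3,3) − R(2,2)| = 0.00008183 < 5e-3

k = 3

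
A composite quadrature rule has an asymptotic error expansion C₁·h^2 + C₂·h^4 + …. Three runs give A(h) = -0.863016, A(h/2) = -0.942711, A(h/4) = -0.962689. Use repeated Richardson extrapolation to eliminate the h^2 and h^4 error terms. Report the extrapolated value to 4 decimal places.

-0.9694

First eliminate the h^2 term (factor 2^2 = 4):
  B₁ = (4·(-0.942711) − (-0.863016))/3 = -0.969276
  B₂ = (4·(-0.962689) − (-0.942711))/3 = -0.969348
Then eliminate the h^4 term (factor 2^4 = 16):
  (16·(-0.969348) − (-0.969276))/15 = -0.969353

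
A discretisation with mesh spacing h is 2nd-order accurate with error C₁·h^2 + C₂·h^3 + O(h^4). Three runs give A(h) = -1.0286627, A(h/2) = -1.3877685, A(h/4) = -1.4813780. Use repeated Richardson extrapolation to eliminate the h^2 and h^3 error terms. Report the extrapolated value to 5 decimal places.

First eliminate the h^2 term (factor 2^2 = 4):
  B₁ = (4·(-1.3877685) − (-1.0286627))/3 = -1.5074704
  B₂ = (4·(-1.4813780) − (-1.3877685))/3 = -1.5125812
Then eliminate the h^3 term (factor 2^3 = 8):
  (8·(-1.5125812) − (-1.5074704))/7 = -1.5133113

-1.51331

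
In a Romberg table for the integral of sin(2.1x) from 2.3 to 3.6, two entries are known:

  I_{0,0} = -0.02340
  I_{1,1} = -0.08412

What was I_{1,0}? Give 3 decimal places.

-0.069

From I_{1,1} = (4·I_{1,0} − I_{0,0})/3, solve for I_{1,0}:
4·I_{1,0} = 3·(-0.08412) + (-0.02340) = -0.27576
I_{1,0} = -0.06894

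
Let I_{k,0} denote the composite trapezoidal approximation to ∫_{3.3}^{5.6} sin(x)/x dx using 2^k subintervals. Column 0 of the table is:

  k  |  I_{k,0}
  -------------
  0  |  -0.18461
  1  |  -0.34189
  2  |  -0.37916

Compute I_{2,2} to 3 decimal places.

Richardson extrapolation on the trapezoidal column (denominator 4−1=3):
I_{1,1} = (4·(-0.34189) − (-0.18461)) / 3 = -0.39432
I_{2,1} = -0.37916 + (-0.37916 − (-0.34189))/3 = -0.39158
I_{2,2} = -0.39158 + (-0.39158 − (-0.39432))/15 = -0.39140

-0.391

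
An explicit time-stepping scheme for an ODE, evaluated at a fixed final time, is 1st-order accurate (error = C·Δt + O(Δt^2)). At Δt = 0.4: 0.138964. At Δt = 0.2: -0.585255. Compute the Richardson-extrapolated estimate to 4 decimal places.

The leading error scales as Δt; refining by a factor of 2 reduces it by 2^1 = 2.
Extrapolated value = (2·A(Δt/2) − A(Δt)) / (2 − 1)
= (2·(-0.585255) − 0.138964) / 1
= -1.309474 / 1 = -1.309474

-1.3095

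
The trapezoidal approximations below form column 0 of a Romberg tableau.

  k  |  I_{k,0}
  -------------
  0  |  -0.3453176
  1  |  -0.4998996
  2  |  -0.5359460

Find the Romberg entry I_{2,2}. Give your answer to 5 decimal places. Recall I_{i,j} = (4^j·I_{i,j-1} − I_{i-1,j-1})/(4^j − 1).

I_{1,1} = (4·(-0.4998996) − (-0.3453176)) / 3 = -0.5514269
I_{2,1} = (4·(-0.5359460) − (-0.4998996)) / 3 = -0.5479615
I_{2,2} = -0.5479615 + (-0.5479615 − (-0.5514269))/15 = -0.5477305
(Column j=1 coincides with Simpson's rule on the same nodes.)

-0.54773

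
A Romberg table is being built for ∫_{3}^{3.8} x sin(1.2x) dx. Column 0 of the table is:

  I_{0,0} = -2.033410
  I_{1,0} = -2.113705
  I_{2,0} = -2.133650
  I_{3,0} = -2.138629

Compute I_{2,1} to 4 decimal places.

-2.1403

Richardson extrapolation on the trapezoidal column (denominator 4−1=3):
I_{2,1} = (4·(-2.133650) − (-2.113705)) / 3 = -2.140298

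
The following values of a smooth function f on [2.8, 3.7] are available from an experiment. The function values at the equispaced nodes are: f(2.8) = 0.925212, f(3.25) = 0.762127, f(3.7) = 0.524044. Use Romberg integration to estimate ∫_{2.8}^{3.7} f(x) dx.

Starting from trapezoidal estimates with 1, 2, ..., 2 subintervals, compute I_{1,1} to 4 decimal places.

I_{0,0} (trapezoid, 1 panel, h=0.9000): 0.652165
I_{1,0} (trapezoid, 2 panels, h=0.4500): 0.669040
I_{1,1} = 0.669040 + (0.669040 − 0.652165)/3 = 0.674665

0.6747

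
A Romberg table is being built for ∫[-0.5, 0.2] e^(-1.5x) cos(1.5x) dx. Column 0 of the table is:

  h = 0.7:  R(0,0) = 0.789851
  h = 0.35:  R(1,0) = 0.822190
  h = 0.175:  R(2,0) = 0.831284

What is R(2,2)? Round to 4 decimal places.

0.8344

Richardson extrapolation on the trapezoidal column (denominator 4−1=3):
R(1,1) = (4·0.822190 − 0.789851) / 3 = 0.832970
R(2,1) = (4·0.831284 − 0.822190) / 3 = 0.834315
R(2,2) = 0.834315 + (0.834315 − 0.832970)/15 = 0.834405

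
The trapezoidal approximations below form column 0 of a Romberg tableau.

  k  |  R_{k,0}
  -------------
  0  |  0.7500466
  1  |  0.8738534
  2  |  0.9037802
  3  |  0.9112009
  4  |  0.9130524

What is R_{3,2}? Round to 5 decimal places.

0.91367

R_{2,1} = (4·0.9037802 − 0.8738534) / 3 = 0.9137558
R_{3,1} = (4·0.9112009 − 0.9037802) / 3 = 0.9136745
R_{3,2} = (16·0.9136745 − 0.9137558) / 15 = 0.9136691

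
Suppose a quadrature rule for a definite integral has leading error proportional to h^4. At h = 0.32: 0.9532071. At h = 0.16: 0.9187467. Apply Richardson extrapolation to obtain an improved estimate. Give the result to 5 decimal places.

The leading error scales as h^4; refining by a factor of 2 reduces it by 2^4 = 16.
Extrapolated value = (16·A(h/2) − A(h)) / (16 − 1)
= (16·0.9187467 − 0.9532071) / 15
= 13.7467401 / 15 = 0.9164493

0.91645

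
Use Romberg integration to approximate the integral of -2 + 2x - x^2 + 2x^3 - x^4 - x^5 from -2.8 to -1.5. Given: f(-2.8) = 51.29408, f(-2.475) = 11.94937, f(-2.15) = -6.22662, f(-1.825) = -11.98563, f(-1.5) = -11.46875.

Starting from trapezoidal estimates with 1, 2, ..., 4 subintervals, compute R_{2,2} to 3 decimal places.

2.931

R_{0,0} (trapezoid, 1 panel, h=1.3000): 25.88646
R_{1,0} (trapezoid, 2 panels, h=0.6500): 8.89593
R_{2,0} (trapezoid, 4 panels, h=0.3250): 4.43618
R_{1,1} = 8.89593 + (8.89593 − 25.88646)/3 = 3.23242
R_{2,1} = 4.43618 + (4.43618 − 8.89593)/3 = 2.94960
R_{2,2} = 2.94960 + (2.94960 − 3.23242)/15 = 2.93075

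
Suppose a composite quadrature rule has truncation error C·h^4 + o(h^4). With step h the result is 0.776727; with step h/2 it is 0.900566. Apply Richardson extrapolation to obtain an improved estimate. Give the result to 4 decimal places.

0.9088

The leading error scales as h^4; refining by a factor of 2 reduces it by 2^4 = 16.
Extrapolated value = (16·A(h/2) − A(h)) / (16 − 1)
= (16·0.900566 − 0.776727) / 15
= 13.632329 / 15 = 0.908822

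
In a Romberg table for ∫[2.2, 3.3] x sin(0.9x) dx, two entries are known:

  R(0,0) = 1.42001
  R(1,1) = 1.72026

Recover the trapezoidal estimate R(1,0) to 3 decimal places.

1.645

From R(1,1) = (4·R(1,0) − R(0,0))/3, solve for R(1,0):
4·R(1,0) = 3·1.72026 + 1.42001 = 6.58079
R(1,0) = 1.64520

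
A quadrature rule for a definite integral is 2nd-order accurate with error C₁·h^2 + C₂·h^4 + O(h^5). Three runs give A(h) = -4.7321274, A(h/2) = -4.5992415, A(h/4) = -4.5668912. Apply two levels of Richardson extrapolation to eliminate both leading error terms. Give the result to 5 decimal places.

-4.55619

First eliminate the h^2 term (factor 2^2 = 4):
  B₁ = (4·(-4.5992415) − (-4.7321274))/3 = -4.5549462
  B₂ = (4·(-4.5668912) − (-4.5992415))/3 = -4.5561078
Then eliminate the h^4 term (factor 2^4 = 16):
  (16·(-4.5561078) − (-4.5549462))/15 = -4.5561852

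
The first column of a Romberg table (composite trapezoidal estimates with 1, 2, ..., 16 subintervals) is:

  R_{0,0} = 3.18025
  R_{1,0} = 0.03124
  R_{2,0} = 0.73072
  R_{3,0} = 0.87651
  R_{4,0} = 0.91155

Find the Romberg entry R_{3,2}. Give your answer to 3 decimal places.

0.923

Richardson extrapolation on the trapezoidal column (denominator 4−1=3):
R_{2,1} = 0.73072 + (0.73072 − 0.03124)/3 = 0.96388
R_{3,1} = (4·0.87651 − 0.73072) / 3 = 0.92511
R_{3,2} = 0.92511 + (0.92511 − 0.96388)/15 = 0.92253
(Column j=1 coincides with Simpson's rule on the same nodes.)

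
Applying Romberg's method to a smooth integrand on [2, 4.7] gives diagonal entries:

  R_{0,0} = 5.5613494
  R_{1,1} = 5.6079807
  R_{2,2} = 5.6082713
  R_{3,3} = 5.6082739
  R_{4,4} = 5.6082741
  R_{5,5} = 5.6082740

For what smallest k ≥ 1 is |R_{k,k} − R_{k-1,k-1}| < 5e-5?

|R_{1,1} − R_{0,0}| = 0.0466313 ≥ 5e-5
|R_{2,2} − R_{1,1}| = 0.0002906 ≥ 5e-5
|R_{3,3} − R_{2,2}| = 0.0000026 < 5e-5

k = 3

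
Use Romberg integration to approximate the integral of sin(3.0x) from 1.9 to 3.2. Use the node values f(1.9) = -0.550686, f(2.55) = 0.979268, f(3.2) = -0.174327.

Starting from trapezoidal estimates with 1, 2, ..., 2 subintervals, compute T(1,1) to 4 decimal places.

T(0,0) (trapezoid, 1 panel, h=1.3000): -0.471258
T(1,0) (trapezoid, 2 panels, h=0.6500): 0.400895
T(1,1) = 0.400895 + (0.400895 − (-0.471258))/3 = 0.691613

0.6916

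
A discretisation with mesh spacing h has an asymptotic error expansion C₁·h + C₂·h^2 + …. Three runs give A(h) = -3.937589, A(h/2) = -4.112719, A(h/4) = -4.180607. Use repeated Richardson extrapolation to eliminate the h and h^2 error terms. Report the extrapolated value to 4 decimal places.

First eliminate the h term (factor 2^1 = 2):
  B₁ = (2·(-4.112719) − (-3.937589))/1 = -4.287849
  B₂ = (2·(-4.180607) − (-4.112719))/1 = -4.248495
Then eliminate the h^2 term (factor 2^2 = 4):
  (4·(-4.248495) − (-4.287849))/3 = -4.235377

-4.2354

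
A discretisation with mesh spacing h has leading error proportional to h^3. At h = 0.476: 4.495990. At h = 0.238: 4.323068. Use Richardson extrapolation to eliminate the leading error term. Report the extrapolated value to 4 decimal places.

Extrapolated value = (8·A(h/2) − A(h)) / (8 − 1)
= (8·4.323068 − 4.495990) / 7
= 30.088554 / 7 = 4.298365

4.2984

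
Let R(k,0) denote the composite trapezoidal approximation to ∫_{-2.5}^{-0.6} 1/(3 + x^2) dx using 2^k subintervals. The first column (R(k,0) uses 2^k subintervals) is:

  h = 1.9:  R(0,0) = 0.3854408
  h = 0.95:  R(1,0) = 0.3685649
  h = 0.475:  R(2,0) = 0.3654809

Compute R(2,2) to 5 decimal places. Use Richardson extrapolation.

0.36455

R(1,1) = (4·0.3685649 − 0.3854408) / 3 = 0.3629396
R(2,1) = 0.3654809 + (0.3654809 − 0.3685649)/3 = 0.3644529
R(2,2) = (16·0.3644529 − 0.3629396) / 15 = 0.3645538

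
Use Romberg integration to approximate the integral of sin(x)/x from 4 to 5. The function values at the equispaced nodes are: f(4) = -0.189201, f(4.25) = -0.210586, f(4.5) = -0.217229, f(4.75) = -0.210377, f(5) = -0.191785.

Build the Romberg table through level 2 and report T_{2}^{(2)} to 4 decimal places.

T_{0}^{(0)} (trapezoid, 1 panel, h=1.0000): -0.190493
T_{1}^{(0)} (trapezoid, 2 panels, h=0.5000): -0.203861
T_{2}^{(0)} (trapezoid, 4 panels, h=0.2500): -0.207171
T_{1}^{(1)} = -0.203861 + (-0.203861 − (-0.190493))/3 = -0.208317
T_{2}^{(1)} = -0.207171 + (-0.207171 − (-0.203861))/3 = -0.208274
T_{2}^{(2)} = -0.208274 + (-0.208274 − (-0.208317))/15 = -0.208271

-0.2083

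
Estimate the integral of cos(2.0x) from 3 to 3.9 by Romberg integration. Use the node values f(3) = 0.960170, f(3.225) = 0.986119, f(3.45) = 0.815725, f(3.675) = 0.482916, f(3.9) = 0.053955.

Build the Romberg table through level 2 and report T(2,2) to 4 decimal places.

0.6390

T(0,0) (trapezoid, 1 panel, h=0.9000): 0.456356
T(1,0) (trapezoid, 2 panels, h=0.4500): 0.595254
T(2,0) (trapezoid, 4 panels, h=0.2250): 0.628160
T(1,1) = 0.595254 + (0.595254 − 0.456356)/3 = 0.641553
T(2,1) = 0.628160 + (0.628160 − 0.595254)/3 = 0.639129
T(2,2) = 0.639129 + (0.639129 − 0.641553)/15 = 0.638967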